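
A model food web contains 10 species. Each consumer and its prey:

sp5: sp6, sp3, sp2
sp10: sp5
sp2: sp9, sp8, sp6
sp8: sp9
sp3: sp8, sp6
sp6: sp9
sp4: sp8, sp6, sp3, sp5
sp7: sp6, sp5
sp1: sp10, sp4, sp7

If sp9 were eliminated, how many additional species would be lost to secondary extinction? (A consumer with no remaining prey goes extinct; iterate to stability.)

Remove sp9.
Round 1: sp8 (all prey gone), sp6 (all prey gone) → extinct.
Round 2: sp3 (all prey gone), sp2 (all prey gone) → extinct.
Round 3: sp5 (all prey gone) → extinct.
Round 4: sp10 (all prey gone), sp4 (all prey gone), sp7 (all prey gone) → extinct.
Round 5: sp1 (all prey gone) → extinct.
No further losses. Total secondary extinctions: 9.

9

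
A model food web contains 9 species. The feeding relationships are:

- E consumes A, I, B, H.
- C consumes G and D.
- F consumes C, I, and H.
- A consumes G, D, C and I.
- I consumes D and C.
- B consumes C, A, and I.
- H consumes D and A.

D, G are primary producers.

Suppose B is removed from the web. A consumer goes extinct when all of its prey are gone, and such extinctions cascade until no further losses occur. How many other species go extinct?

Remove B.
Every predator of it retains at least one other prey: E still has I, A, H.
No consumer loses all prey, so no secondary extinctions occur.

0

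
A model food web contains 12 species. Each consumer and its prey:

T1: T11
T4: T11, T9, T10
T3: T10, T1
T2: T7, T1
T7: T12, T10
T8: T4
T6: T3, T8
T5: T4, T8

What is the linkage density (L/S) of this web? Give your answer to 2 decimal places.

There are L = 15 links among S = 12 species.
L/S = 15/12 = 1.2500 ≈ 1.25.

L/S = 1.25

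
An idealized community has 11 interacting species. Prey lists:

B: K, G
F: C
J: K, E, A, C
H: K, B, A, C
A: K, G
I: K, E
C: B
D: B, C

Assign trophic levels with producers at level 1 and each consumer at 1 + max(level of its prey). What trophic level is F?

K is a producer → level 1.
B eats K (level 1); other prey at levels: G 1 → level 2.
C eats B → level 3.
F eats C → level 4.

Trophic level 4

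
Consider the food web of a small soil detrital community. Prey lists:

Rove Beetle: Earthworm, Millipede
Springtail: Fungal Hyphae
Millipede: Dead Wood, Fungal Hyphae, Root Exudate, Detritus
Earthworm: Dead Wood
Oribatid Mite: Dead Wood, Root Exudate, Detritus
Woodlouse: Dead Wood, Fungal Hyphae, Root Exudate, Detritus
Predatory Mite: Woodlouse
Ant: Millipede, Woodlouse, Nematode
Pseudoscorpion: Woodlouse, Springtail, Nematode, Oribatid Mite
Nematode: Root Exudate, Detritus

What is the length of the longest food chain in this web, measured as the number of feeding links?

One longest chain: Dead Wood → Earthworm → Rove Beetle.
It has 3 species and 2 links.

2 links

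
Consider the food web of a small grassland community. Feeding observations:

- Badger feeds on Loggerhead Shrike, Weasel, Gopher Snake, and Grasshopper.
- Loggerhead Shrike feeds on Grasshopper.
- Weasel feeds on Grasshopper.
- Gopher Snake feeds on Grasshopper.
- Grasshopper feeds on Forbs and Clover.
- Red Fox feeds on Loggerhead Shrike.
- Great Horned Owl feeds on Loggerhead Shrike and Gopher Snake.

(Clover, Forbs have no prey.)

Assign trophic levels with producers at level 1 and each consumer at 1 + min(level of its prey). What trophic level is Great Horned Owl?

Trophic level 4

Clover is a producer → level 1.
Grasshopper eats Clover → level 2.
Loggerhead Shrike eats Grasshopper → level 3.
Great Horned Owl eats Loggerhead Shrike → level 4.
No prey of Great Horned Owl is below level 3, so 4 is the minimum.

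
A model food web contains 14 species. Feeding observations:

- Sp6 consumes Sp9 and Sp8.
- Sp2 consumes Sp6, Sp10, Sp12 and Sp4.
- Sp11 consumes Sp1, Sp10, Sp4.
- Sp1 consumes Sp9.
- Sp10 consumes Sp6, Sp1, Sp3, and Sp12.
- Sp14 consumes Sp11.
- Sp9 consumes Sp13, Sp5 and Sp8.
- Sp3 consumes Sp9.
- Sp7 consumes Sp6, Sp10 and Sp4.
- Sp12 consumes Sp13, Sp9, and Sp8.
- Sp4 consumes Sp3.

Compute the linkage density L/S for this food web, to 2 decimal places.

L/S = 1.86

There are L = 26 links among S = 14 species.
L/S = 26/14 = 1.8571 ≈ 1.86.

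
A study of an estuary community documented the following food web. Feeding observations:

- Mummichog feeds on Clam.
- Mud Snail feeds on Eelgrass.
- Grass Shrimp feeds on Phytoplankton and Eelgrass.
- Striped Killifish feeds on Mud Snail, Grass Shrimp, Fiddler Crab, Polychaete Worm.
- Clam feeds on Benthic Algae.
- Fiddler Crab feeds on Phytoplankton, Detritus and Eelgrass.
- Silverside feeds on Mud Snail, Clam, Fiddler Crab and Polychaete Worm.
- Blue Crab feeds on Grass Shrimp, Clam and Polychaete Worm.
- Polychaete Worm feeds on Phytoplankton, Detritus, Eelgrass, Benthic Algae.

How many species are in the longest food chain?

One longest chain: Eelgrass → Polychaete Worm → Striped Killifish.
It has 3 species and 2 links.

3 species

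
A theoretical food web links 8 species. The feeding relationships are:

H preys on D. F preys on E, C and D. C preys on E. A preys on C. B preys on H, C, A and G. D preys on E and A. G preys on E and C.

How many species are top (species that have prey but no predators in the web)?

Top species (has prey, but nothing eats it): F, B.
Count: 2.

2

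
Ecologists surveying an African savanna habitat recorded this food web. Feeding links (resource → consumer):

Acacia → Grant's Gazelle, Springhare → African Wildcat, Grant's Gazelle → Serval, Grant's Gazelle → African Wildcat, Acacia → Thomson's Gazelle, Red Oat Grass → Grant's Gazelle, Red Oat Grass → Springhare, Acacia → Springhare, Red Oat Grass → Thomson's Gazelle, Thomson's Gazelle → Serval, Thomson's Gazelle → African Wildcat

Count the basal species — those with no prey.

Basal species (no prey listed): Acacia, Red Oat Grass.
Count: 2.

2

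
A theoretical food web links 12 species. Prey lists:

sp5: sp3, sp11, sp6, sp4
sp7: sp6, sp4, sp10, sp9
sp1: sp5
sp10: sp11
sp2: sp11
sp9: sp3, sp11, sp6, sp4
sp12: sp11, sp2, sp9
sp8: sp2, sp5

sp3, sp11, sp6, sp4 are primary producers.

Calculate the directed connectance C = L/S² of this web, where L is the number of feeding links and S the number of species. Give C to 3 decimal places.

The web has S = 12 species and L = 20 feeding links.
C = L / S² = 20 / 144 = 0.1389 ≈ 0.139.

C = 0.139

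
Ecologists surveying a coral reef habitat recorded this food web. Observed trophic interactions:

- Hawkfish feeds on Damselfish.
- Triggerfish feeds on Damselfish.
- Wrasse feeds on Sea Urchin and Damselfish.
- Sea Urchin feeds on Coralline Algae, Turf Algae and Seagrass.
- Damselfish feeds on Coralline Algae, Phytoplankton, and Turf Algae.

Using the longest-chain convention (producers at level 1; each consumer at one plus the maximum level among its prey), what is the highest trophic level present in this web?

3

Producers (level 1): Seagrass, Phytoplankton, Coralline Algae, Turf Algae.
Phytoplankton → Damselfish → Wrasse gives Wrasse level 3.
No species has a prey at level 3, so no species reaches level 4.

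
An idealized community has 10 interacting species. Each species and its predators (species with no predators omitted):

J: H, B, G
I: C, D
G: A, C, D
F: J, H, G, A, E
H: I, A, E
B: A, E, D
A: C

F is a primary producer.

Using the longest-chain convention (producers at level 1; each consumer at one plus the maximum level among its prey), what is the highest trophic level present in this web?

Producers (level 1): F.
F → J → H → I → C gives C level 5.
No species has a prey at level 5, so no species reaches level 6.

5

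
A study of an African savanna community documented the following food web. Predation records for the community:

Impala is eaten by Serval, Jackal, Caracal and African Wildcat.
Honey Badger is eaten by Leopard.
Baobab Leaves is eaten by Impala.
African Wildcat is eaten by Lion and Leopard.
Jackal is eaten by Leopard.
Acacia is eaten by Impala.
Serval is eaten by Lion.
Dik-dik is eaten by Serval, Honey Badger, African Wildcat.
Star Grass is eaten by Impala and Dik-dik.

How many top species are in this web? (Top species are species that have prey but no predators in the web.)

3

Top species (has prey, but nothing eats it): Caracal, Lion, Leopard.
Count: 3.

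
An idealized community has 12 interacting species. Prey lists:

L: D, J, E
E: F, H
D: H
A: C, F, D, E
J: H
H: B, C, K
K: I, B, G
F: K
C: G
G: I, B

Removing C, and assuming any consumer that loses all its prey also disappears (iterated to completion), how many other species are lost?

0

Remove C.
Every predator of it retains at least one other prey: H still has B, K; A still has F, D, E.
No consumer loses all prey, so no secondary extinctions occur.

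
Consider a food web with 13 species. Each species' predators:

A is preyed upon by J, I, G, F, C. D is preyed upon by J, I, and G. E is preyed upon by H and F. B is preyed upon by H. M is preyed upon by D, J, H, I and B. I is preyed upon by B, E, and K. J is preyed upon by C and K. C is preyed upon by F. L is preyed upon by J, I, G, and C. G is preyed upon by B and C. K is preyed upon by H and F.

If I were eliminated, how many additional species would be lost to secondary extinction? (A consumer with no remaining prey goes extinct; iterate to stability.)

Remove I.
Round 1: E (all prey gone) → extinct.
No further losses. Total secondary extinctions: 1.

1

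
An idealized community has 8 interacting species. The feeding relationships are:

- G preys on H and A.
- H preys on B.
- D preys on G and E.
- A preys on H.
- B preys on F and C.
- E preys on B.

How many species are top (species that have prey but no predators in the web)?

Top species (has prey, but nothing eats it): D.
Count: 1.

1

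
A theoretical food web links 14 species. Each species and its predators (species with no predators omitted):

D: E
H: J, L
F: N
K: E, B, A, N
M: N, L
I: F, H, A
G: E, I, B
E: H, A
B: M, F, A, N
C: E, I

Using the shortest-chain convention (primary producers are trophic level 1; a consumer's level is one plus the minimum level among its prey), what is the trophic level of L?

G is a producer → level 1.
E eats G → level 2.
H eats E → level 3.
L eats H → level 4.
No prey of L is below level 3, so 4 is the minimum.

Trophic level 4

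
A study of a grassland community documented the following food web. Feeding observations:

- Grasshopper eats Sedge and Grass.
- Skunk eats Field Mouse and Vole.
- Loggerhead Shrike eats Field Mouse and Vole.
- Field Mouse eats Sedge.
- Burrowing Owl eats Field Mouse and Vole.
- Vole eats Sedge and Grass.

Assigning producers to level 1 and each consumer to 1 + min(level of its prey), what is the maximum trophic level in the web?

3

Producers (level 1): Sedge, Grass.
Following each consumer down to its lowest-level prey: Sedge → Vole → Skunk (levels 1 through 3).
All prey of Skunk (Vole 2, Field Mouse 2) are at level 2 or above, so Skunk is at level 1 + 2 = 3.
Every consumer has at least one prey at level 2 or below, so none exceeds level 3.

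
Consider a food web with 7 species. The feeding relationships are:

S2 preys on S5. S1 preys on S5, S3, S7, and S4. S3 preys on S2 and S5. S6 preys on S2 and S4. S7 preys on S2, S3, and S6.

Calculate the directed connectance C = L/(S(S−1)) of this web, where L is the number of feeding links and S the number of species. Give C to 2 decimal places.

The web has S = 7 species and L = 12 feeding links.
C = L / (S(S−1)) = 12 / 42 = 0.2857 ≈ 0.29.

C = 0.29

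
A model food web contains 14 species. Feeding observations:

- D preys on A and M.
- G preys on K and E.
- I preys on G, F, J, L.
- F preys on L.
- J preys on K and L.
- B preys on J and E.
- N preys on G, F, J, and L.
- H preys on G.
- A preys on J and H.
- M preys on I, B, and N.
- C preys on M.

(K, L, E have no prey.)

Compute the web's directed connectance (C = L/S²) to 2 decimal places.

The web has S = 14 species and L = 24 feeding links.
C = L / S² = 24 / 196 = 0.1224 ≈ 0.12.

C = 0.12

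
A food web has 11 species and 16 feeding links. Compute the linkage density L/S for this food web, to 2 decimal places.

L/S = 1.45

There are L = 16 links among S = 11 species.
L/S = 16/11 = 1.4545 ≈ 1.45.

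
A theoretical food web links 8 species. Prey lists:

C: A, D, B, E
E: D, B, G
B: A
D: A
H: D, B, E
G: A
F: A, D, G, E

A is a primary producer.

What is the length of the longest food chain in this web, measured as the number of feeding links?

3 links

One longest chain: A → D → E → C.
It has 4 species and 3 links.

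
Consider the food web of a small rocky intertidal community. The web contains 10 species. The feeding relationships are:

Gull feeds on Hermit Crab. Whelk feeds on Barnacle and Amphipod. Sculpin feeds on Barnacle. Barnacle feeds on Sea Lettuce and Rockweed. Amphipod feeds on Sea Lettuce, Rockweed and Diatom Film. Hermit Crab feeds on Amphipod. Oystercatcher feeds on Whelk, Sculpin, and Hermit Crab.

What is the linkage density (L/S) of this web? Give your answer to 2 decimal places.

There are L = 13 links among S = 10 species.
L/S = 13/10 = 1.3000 ≈ 1.30.

L/S = 1.30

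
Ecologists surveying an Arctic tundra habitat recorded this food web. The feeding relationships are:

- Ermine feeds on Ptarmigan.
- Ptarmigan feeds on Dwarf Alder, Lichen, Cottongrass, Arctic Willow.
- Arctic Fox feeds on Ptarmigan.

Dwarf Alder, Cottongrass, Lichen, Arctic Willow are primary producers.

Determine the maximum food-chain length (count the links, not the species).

2 links

One longest chain: Dwarf Alder → Ptarmigan → Ermine.
It has 3 species and 2 links.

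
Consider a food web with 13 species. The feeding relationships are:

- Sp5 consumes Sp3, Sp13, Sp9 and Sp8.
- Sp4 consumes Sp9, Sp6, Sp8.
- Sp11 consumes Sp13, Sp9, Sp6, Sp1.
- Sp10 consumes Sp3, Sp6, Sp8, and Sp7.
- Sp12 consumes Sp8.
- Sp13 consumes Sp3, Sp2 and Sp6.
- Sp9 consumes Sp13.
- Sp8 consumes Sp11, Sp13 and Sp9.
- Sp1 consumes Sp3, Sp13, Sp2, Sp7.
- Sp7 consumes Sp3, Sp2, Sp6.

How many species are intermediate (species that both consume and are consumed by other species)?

Intermediate species (has both prey and predators): Sp7, Sp13, Sp1, Sp9, Sp11, Sp8.
Count: 6.

6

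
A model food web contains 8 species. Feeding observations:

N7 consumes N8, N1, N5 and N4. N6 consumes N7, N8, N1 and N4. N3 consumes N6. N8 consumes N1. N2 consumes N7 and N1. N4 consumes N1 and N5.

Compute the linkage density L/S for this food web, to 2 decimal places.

There are L = 14 links among S = 8 species.
L/S = 14/8 = 1.7500 ≈ 1.75.

L/S = 1.75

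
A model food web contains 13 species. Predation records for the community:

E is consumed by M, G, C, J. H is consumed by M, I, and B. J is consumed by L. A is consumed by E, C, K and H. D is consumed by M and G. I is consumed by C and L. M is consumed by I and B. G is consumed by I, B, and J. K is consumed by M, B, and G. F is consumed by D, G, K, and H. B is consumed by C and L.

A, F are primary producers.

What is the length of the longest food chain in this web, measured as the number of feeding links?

One longest chain: A → E → M → I → C.
It has 5 species and 4 links.

4 links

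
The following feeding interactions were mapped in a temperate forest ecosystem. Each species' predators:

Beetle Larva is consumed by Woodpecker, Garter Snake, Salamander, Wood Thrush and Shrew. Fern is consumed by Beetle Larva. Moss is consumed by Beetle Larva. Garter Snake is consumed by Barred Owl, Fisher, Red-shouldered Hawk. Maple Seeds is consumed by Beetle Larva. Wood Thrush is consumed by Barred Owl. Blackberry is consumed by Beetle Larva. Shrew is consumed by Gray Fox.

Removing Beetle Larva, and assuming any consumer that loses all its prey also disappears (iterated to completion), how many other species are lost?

Remove Beetle Larva.
Round 1: Wood Thrush (all prey gone), Woodpecker (all prey gone), Shrew (all prey gone), Salamander (all prey gone), Garter Snake (all prey gone) → extinct.
Round 2: Gray Fox (all prey gone), Red-shouldered Hawk (all prey gone), Fisher (all prey gone), Barred Owl (all prey gone) → extinct.
No further losses. Total secondary extinctions: 9.

9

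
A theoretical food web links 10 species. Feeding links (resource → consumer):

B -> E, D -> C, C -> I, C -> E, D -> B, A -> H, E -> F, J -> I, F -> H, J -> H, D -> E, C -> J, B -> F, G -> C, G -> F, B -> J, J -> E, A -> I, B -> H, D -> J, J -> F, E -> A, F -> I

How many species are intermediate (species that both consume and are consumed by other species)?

6

Intermediate species (has both prey and predators): C, B, J, E, F, A.
Count: 6.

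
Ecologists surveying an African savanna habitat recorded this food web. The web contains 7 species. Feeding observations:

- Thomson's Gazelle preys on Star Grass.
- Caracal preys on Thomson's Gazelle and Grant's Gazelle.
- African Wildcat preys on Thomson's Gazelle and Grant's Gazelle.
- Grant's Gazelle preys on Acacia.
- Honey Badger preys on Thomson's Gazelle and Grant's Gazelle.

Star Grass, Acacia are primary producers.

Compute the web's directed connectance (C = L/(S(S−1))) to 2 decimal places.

C = 0.19

The web has S = 7 species and L = 8 feeding links.
C = L / (S(S−1)) = 8 / 42 = 0.1905 ≈ 0.19.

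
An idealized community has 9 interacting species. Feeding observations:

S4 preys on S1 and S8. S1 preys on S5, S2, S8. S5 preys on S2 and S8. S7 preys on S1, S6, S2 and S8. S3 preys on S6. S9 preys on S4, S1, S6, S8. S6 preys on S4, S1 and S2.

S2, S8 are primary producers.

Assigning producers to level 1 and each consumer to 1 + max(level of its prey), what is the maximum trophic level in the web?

Producers (level 1): S2, S8.
S2 → S5 → S1 → S4 → S6 → S3 gives S3 level 6.
No species has a prey at level 6, so no species reaches level 7.

6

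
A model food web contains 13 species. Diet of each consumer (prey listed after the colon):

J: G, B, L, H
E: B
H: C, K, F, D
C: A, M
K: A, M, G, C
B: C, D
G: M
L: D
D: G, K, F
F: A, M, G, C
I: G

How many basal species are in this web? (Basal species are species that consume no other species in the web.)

2

Basal species (no prey listed): A, M.
Count: 2.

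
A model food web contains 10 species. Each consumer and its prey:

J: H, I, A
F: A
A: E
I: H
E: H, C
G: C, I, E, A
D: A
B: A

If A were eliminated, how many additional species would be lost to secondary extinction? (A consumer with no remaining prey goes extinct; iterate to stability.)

3

Remove A.
Round 1: D (all prey gone), B (all prey gone), F (all prey gone) → extinct.
No further losses. Total secondary extinctions: 3.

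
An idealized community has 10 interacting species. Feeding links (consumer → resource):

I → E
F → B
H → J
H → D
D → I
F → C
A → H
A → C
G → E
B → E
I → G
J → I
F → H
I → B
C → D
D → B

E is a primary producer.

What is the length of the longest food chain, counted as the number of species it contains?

One longest chain: E → B → I → D → C → F.
It has 6 species and 5 links.

6 species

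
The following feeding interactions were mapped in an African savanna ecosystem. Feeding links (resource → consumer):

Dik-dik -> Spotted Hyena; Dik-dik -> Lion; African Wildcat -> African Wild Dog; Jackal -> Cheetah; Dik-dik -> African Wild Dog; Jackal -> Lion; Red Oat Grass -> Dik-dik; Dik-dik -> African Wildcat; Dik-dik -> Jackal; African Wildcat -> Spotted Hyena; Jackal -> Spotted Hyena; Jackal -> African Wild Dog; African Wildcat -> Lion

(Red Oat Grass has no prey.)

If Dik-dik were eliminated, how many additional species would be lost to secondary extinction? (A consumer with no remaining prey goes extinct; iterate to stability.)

Remove Dik-dik.
Round 1: Jackal (all prey gone), African Wildcat (all prey gone) → extinct.
Round 2: Lion (all prey gone), Spotted Hyena (all prey gone), African Wild Dog (all prey gone), Cheetah (all prey gone) → extinct.
No further losses. Total secondary extinctions: 6.

6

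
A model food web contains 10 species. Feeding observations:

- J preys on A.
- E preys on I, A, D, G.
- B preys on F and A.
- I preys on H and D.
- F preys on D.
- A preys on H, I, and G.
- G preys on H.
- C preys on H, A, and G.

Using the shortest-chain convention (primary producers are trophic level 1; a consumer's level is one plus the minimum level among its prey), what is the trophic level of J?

H is a producer → level 1.
A eats H → level 2.
J eats A → level 3.
No prey of J is below level 2, so 3 is the minimum.

Trophic level 3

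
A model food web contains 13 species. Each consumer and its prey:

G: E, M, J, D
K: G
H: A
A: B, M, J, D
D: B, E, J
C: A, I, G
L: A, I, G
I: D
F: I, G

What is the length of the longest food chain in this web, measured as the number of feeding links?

One longest chain: B → D → A → C.
It has 4 species and 3 links.

3 links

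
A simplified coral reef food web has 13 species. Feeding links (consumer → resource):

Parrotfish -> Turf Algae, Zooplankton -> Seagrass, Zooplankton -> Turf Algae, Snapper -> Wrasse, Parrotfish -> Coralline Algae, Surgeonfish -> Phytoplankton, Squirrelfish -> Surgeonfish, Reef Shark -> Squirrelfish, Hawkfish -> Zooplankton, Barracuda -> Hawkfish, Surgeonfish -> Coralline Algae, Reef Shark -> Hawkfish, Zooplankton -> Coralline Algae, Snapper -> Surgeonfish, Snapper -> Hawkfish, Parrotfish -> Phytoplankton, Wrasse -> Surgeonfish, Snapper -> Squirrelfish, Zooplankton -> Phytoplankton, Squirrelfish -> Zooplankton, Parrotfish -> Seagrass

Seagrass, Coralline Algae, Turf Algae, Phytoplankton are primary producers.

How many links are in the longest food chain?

3 links

One longest chain: Seagrass → Zooplankton → Hawkfish → Barracuda.
It has 4 species and 3 links.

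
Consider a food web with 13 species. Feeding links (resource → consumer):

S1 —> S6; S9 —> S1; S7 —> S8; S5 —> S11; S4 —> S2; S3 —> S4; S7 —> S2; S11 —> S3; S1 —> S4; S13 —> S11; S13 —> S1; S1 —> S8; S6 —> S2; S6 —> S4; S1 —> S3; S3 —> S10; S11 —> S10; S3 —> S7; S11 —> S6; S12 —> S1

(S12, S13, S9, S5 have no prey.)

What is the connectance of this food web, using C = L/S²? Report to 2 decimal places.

The web has S = 13 species and L = 20 feeding links.
C = L / S² = 20 / 169 = 0.1183 ≈ 0.12.

C = 0.12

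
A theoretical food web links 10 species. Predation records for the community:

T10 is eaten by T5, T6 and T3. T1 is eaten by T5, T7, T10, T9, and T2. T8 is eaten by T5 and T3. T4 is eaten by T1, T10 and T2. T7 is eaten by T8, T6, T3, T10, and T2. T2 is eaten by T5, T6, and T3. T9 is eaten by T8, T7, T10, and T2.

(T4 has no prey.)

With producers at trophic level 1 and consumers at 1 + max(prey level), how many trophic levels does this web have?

6

Producers (level 1): T4.
T4 → T1 → T9 → T7 → T10 → T5 gives T5 level 6.
No species has a prey at level 6, so no species reaches level 7.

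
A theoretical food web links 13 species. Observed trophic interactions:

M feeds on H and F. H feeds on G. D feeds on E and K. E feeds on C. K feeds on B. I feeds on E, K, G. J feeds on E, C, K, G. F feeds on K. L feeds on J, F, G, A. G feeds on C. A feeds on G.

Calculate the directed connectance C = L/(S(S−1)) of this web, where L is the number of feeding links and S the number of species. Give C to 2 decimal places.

The web has S = 13 species and L = 21 feeding links.
C = L / (S(S−1)) = 21 / 156 = 0.1346 ≈ 0.13.

C = 0.13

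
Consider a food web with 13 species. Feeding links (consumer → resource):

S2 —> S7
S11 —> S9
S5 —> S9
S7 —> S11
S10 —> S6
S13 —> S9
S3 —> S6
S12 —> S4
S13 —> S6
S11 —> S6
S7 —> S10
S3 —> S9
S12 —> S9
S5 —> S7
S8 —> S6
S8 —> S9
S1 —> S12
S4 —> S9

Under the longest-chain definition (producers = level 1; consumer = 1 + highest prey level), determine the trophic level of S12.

Trophic level 3

S9 is a producer → level 1.
S4 eats S9 → level 2.
S12 eats S4 (level 2); other prey at levels: S9 1 → level 3.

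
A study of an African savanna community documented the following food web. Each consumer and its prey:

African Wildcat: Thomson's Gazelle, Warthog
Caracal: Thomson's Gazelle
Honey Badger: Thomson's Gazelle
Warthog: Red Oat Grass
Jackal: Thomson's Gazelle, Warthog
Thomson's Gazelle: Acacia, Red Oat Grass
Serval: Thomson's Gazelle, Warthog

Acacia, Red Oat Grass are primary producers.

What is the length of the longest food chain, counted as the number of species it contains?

One longest chain: Acacia → Thomson's Gazelle → Honey Badger.
It has 3 species and 2 links.

3 species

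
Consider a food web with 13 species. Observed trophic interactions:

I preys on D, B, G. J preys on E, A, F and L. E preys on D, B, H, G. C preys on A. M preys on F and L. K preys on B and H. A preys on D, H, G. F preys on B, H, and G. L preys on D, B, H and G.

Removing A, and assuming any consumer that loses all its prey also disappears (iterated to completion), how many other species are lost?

1

Remove A.
Round 1: C (all prey gone) → extinct.
No further losses. Total secondary extinctions: 1.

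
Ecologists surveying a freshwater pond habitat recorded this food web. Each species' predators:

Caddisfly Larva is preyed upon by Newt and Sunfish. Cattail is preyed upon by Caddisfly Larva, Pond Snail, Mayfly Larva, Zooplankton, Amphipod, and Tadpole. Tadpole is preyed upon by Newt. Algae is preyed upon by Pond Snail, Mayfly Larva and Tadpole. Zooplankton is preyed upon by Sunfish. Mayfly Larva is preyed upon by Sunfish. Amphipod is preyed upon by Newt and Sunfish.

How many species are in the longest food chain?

One longest chain: Cattail → Tadpole → Newt.
It has 3 species and 2 links.

3 species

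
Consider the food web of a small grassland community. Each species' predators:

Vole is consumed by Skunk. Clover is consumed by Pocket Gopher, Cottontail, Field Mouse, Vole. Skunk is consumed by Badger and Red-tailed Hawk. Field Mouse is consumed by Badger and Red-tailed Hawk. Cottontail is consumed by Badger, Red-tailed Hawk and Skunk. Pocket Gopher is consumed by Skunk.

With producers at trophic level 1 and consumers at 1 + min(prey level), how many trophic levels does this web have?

3

Producers (level 1): Clover.
Following each consumer down to its lowest-level prey: Clover → Cottontail → Skunk (levels 1 through 3).
All prey of Skunk (Cottontail 2, Pocket Gopher 2, Vole 2) are at level 2 or above, so Skunk is at level 1 + 2 = 3.
Every consumer has at least one prey at level 2 or below, so none exceeds level 3.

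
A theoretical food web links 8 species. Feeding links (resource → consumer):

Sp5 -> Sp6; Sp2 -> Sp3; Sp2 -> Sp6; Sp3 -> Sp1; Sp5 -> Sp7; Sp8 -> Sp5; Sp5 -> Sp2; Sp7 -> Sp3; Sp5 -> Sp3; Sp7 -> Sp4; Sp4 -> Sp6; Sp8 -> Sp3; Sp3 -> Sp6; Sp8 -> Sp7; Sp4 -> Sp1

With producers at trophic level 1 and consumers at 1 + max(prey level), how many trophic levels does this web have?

5

Producers (level 1): Sp8.
Sp8 → Sp5 → Sp7 → Sp4 → Sp1 gives Sp1 level 5.
No species has a prey at level 5, so no species reaches level 6.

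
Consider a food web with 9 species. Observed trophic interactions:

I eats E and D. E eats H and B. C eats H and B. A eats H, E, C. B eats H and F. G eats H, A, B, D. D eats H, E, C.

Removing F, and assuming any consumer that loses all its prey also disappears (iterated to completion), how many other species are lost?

0

Remove F.
Every predator of it retains at least one other prey: B still has H.
No consumer loses all prey, so no secondary extinctions occur.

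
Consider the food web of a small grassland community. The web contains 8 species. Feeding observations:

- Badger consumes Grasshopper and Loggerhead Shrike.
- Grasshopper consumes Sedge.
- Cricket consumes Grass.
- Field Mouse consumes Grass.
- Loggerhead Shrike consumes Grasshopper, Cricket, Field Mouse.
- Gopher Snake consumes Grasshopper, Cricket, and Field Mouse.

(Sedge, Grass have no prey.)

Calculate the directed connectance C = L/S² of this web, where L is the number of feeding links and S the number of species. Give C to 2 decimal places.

C = 0.17

The web has S = 8 species and L = 11 feeding links.
C = L / S² = 11 / 64 = 0.1719 ≈ 0.17.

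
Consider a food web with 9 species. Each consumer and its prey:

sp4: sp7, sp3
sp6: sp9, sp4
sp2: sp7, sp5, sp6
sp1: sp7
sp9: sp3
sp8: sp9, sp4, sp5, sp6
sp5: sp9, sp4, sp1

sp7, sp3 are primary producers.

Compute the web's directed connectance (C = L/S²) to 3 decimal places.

C = 0.198

The web has S = 9 species and L = 16 feeding links.
C = L / S² = 16 / 81 = 0.1975 ≈ 0.198.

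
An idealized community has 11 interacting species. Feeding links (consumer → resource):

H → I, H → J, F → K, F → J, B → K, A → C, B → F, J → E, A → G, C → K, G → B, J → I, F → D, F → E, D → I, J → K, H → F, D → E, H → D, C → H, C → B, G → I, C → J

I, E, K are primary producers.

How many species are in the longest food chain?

6 species

One longest chain: I → D → F → B → C → A.
It has 6 species and 5 links.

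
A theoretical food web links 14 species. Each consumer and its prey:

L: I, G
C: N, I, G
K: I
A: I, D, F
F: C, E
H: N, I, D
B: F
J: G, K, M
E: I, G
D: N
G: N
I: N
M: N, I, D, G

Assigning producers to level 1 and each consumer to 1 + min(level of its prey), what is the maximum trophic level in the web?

Producers (level 1): N.
Following each consumer down to its lowest-level prey: N → C → F → B (levels 1 through 4).
All prey of B (F 3) are at level 3 or above, so B is at level 1 + 3 = 4.
Every consumer has at least one prey at level 3 or below, so none exceeds level 4.

4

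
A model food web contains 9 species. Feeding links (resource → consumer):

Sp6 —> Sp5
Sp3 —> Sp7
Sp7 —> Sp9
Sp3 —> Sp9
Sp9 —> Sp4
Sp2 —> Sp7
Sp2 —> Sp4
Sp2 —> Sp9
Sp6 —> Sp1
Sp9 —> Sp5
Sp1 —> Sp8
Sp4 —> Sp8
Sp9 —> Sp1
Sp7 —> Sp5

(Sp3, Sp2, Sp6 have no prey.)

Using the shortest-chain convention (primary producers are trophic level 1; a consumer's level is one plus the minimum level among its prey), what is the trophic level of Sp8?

Sp2 is a producer → level 1.
Sp4 eats Sp2 → level 2.
Sp8 eats Sp4 → level 3.
No prey of Sp8 is below level 2, so 3 is the minimum.

Trophic level 3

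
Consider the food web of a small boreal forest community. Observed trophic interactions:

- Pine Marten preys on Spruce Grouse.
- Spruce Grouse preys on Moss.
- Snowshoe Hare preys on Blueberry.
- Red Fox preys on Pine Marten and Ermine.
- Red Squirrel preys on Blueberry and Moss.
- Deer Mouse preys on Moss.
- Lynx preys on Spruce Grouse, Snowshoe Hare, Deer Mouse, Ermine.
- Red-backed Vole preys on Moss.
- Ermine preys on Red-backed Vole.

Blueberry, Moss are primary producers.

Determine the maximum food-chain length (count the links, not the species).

One longest chain: Moss → Red-backed Vole → Ermine → Lynx.
It has 4 species and 3 links.

3 links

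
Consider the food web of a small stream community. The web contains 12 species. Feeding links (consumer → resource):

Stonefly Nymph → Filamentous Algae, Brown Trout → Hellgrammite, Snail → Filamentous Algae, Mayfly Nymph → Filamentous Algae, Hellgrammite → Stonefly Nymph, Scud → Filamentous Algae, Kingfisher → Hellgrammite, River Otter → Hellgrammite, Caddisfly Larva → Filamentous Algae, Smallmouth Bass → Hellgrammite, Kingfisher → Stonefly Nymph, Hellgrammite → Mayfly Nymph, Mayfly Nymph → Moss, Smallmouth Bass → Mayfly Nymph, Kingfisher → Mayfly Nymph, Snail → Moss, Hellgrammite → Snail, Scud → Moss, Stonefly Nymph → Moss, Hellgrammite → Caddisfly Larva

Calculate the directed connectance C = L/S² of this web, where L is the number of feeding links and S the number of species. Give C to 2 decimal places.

C = 0.14

The web has S = 12 species and L = 20 feeding links.
C = L / S² = 20 / 144 = 0.1389 ≈ 0.14.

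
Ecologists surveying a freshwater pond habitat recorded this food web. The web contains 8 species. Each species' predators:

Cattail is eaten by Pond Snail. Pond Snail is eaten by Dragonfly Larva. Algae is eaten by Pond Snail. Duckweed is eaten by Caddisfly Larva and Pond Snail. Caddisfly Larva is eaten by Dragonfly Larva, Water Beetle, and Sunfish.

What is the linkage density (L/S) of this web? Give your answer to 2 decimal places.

There are L = 8 links among S = 8 species.
L/S = 8/8 = 1.0000 ≈ 1.00.

L/S = 1.00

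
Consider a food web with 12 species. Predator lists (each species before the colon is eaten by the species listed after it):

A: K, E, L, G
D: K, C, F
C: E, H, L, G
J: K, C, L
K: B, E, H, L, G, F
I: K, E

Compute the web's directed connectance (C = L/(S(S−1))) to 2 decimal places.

C = 0.17

The web has S = 12 species and L = 22 feeding links.
C = L / (S(S−1)) = 22 / 132 = 0.1667 ≈ 0.17.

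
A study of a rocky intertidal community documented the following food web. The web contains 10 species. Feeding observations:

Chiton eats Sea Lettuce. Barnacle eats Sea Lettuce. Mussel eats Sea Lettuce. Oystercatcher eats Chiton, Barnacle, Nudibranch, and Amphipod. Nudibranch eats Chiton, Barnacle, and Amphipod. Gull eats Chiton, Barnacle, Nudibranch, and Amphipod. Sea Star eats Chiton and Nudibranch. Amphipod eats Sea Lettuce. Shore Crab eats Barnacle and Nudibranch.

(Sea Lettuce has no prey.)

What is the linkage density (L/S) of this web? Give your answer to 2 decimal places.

There are L = 19 links among S = 10 species.
L/S = 19/10 = 1.9000 ≈ 1.90.

L/S = 1.90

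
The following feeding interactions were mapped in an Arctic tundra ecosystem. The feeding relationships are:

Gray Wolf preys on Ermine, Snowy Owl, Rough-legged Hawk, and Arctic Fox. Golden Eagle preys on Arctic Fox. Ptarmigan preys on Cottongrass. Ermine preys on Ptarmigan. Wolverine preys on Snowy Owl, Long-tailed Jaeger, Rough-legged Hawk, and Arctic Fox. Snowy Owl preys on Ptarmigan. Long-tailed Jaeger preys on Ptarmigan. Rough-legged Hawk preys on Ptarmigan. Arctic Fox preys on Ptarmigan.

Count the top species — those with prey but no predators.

Top species (has prey, but nothing eats it): Golden Eagle, Wolverine, Gray Wolf.
Count: 3.

3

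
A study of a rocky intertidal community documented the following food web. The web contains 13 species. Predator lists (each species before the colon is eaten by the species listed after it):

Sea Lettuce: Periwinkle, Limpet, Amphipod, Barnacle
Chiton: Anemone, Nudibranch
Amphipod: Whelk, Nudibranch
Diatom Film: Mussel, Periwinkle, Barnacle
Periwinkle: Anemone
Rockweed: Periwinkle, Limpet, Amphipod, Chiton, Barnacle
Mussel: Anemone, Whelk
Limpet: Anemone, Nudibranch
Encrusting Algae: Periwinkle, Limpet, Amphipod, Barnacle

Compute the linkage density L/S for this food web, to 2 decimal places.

L/S = 1.92

There are L = 25 links among S = 13 species.
L/S = 25/13 = 1.9231 ≈ 1.92.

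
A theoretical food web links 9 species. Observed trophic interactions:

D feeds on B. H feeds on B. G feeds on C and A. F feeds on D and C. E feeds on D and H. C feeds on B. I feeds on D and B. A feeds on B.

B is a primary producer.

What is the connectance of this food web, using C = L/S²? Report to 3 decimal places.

C = 0.148

The web has S = 9 species and L = 12 feeding links.
C = L / S² = 12 / 81 = 0.1481 ≈ 0.148.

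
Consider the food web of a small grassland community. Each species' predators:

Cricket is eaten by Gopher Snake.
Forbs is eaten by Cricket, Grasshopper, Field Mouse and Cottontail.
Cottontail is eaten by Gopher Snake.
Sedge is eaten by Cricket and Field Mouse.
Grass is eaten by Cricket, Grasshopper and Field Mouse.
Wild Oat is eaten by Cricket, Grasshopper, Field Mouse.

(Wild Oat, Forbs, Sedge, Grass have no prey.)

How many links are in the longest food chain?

2 links

One longest chain: Wild Oat → Cricket → Gopher Snake.
It has 3 species and 2 links.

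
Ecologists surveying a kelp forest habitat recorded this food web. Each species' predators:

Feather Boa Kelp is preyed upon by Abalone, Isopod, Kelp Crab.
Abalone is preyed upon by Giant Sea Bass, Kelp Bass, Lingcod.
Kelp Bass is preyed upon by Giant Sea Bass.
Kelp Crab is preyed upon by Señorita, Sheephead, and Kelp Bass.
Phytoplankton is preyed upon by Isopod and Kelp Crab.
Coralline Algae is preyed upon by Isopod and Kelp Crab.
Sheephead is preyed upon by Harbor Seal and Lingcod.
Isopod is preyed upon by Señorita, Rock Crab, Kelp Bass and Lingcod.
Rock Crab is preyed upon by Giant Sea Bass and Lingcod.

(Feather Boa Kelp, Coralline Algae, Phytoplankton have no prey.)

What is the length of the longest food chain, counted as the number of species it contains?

4 species

One longest chain: Feather Boa Kelp → Isopod → Rock Crab → Lingcod.
It has 4 species and 3 links.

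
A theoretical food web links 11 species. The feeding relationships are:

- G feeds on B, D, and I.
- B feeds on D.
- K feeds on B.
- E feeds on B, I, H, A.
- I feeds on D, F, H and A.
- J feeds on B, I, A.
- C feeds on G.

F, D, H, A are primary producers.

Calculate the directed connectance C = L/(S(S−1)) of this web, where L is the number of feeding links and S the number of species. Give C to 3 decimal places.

The web has S = 11 species and L = 17 feeding links.
C = L / (S(S−1)) = 17 / 110 = 0.1545 ≈ 0.155.

C = 0.155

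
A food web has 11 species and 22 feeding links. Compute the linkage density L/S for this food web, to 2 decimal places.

There are L = 22 links among S = 11 species.
L/S = 22/11 = 2.0000 ≈ 2.00.

L/S = 2.00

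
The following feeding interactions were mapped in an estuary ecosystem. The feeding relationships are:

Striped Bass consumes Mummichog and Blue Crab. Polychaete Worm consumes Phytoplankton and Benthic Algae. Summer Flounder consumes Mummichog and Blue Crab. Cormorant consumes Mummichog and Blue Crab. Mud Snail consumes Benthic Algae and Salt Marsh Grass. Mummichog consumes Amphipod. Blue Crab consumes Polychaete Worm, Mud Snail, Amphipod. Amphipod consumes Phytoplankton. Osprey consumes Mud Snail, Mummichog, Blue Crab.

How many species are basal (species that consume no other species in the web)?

3

Basal species (no prey listed): Benthic Algae, Phytoplankton, Salt Marsh Grass.
Count: 3.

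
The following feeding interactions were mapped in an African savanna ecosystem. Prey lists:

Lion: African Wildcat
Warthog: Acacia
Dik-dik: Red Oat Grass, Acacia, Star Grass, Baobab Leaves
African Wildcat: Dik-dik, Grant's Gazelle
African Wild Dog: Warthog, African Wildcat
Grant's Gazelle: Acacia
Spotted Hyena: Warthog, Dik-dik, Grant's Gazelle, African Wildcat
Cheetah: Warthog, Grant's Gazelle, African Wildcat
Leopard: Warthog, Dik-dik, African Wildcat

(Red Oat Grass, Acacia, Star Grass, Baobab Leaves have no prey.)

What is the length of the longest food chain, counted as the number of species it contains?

One longest chain: Red Oat Grass → Dik-dik → African Wildcat → Spotted Hyena.
It has 4 species and 3 links.

4 species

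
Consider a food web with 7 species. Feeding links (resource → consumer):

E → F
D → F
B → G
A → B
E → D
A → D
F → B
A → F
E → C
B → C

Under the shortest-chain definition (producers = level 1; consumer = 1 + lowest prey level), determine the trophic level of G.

Trophic level 3

A is a producer → level 1.
B eats A → level 2.
G eats B → level 3.
No prey of G is below level 2, so 3 is the minimum.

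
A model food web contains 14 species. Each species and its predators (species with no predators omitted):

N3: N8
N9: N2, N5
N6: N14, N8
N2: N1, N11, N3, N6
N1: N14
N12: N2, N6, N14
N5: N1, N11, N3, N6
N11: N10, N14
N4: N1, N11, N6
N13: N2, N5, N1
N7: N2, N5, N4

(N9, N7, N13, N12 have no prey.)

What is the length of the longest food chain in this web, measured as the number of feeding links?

3 links

One longest chain: N9 → N2 → N11 → N10.
It has 4 species and 3 links.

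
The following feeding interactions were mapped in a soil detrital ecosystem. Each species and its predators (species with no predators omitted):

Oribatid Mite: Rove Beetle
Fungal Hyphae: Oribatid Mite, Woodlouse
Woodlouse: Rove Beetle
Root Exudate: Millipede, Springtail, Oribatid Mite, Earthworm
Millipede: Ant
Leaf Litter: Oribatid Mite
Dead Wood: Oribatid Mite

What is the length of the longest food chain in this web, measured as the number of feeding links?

2 links

One longest chain: Root Exudate → Millipede → Ant.
It has 3 species and 2 links.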